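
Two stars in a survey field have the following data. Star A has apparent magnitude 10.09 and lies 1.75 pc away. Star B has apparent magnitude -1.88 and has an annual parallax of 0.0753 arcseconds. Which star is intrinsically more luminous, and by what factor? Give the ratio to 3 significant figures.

Star A: M = m − 5 log₁₀ d + 5 = 10.09 − 5·0.2430 + 5 = 13.875
Star B: d = 1/p = 1/0.0753″ = 13.28 pc
Star B: M = m − 5 log₁₀ d + 5 = -1.88 − 5·1.1232 + 5 = -2.496
ΔM = M_A − M_B = 13.875 − (-2.496) = 16.371; smaller M is more luminous → Star B.
L ratio = 10^(0.4 |ΔM|) = 10^6.548 = 3.535×10^6

Star B is more luminous, by a factor of 3.53×10^6.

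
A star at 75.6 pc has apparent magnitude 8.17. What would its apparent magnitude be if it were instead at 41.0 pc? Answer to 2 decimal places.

Flux ∝ 1/d², so Δm = 5 log₁₀(d₂/d₁) = 5 log₁₀(41.0/75.6) = -1.329
m₂ = m₁ + Δm = 8.17 + (-1.329) = 6.841

m ≈ 6.84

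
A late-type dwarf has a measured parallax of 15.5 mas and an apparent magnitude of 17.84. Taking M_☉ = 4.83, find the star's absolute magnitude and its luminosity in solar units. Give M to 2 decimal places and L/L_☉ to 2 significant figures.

M ≈ 13.79; L/L_☉ ≈ 2.6×10^-4

d = 1/p = 1000/15.5 mas = 64.52 pc
M = m − 5 log₁₀ d + 5 = 17.84 − 5·1.8097 + 5 = 13.792
M − M_☉ = 13.792 − 4.83 = 8.962
L/L_☉ = 10^(−0.4 × 8.962) = 2.602×10^-4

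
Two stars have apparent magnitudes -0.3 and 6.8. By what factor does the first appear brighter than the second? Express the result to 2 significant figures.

690

Δm = -0.3 − (6.8) = -7.1
Flux ratio = 10^(−0.4 Δm) = 10^(−0.4 × -7.1) = 10^2.840 = 691.8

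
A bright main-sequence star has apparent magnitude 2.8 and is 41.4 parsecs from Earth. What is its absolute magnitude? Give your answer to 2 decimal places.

M ≈ -0.29

5 log₁₀(d/10 pc) = 5 log₁₀(41.40) − 5 = 3.085
M = m − 5 log₁₀(d/10) = 2.8 − 3.085 = -0.285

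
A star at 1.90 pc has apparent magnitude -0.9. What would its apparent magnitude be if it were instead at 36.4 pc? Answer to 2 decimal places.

Flux ∝ 1/d², so Δm = 5 log₁₀(d₂/d₁) = 5 log₁₀(36.4/1.90) = 6.412
m₂ = m₁ + Δm = -0.9 + (6.412) = 5.512

m ≈ 5.51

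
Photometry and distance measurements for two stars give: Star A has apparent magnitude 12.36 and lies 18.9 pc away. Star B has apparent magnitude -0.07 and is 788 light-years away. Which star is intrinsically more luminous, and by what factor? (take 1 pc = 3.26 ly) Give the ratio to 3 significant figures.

Star A: M = m − 5 log₁₀ d + 5 = 12.36 − 5·1.2765 + 5 = 10.978
Star B: d = 788 ly / 3.26 = 241.7 pc
Star B: M = m − 5 log₁₀ d + 5 = -0.07 − 5·2.3833 + 5 = -6.987
ΔM = M_A − M_B = 10.978 − (-6.987) = 17.964; smaller M is more luminous → Star B.
L ratio = 10^(0.4 |ΔM|) = 10^7.186 = 1.534×10^7

Star B is more luminous, by a factor of 1.53×10^7.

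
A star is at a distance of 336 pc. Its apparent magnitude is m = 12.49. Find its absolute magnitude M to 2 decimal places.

5 log₁₀(d/10 pc) = 5 log₁₀(336.0) − 5 = 7.632
M = m − 5 log₁₀(d/10) = 12.49 − 7.632 = 4.858

M ≈ 4.86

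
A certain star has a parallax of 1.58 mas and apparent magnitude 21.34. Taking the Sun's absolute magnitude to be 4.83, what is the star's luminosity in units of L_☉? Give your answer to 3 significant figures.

L/L_☉ ≈ 9.97×10^-4

d = 1/p = 1000/1.58 mas = 632.9 pc
M = m − 5 log₁₀ d + 5 = 21.34 − 5·2.8013 + 5 = 12.333
M − M_☉ = 12.333 − 4.83 = 7.503
L/L_☉ = 10^(−0.4 × 7.503) = 9.970×10^-4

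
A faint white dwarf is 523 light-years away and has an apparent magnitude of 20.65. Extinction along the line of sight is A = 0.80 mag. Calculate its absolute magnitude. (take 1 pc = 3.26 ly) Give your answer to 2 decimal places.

d = 523 ly / 3.26 = 160.4 pc
5 log₁₀(d/10 pc) = 5 log₁₀(160.4) − 5 = 6.026
M = m − 5 log₁₀(d/10) − A = 20.65 − 6.026 − 0.80 = 13.824

M ≈ 13.82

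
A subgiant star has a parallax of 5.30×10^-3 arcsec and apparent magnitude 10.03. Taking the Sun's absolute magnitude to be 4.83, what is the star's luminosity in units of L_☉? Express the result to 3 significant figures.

L/L_☉ ≈ 2.96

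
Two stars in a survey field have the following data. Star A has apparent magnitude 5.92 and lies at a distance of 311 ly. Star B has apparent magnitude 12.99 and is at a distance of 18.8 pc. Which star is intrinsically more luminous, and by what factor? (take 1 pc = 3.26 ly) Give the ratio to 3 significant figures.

Star A is more luminous, by a factor of 17300.

Star A: d = 311 ly / 3.26 = 95.40 pc
Star A: M = m − 5 log₁₀ d + 5 = 5.92 − 5·1.9795 + 5 = 1.022
Star B: M = m − 5 log₁₀ d + 5 = 12.99 − 5·1.2742 + 5 = 11.619
ΔM = M_A − M_B = 1.022 − (11.619) = -10.597; smaller M is more luminous → Star A.
L ratio = 10^(0.4 |ΔM|) = 10^4.239 = 17330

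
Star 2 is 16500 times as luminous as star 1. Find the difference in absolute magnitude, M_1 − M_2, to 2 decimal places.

M_1 − M_2 ≈ 10.54

Pogson: ΔM = −2.5 log₁₀(ratio) = −2.5 log₁₀(16500) = −2.5 × 4.2175 = -10.544
Star 2 is brighter so has the smaller magnitude: M_1 − M_2 is positive.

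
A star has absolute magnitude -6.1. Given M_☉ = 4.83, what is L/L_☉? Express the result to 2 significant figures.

L/L_☉ ≈ 24000

M − M_☉ = -6.1 − 4.83 = -10.930
L/L_☉ = 10^(−0.4 (M − M_☉)) = 10^4.372 = 23550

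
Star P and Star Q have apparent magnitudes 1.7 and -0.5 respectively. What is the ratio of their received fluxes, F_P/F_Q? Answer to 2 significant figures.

F_P/F_Q ≈ 0.13

Δm = 1.7 − (-0.5) = 2.2
Flux ratio = 10^(−0.4 Δm) = 10^(−0.4 × 2.2) = 10^-0.880 = 0.1318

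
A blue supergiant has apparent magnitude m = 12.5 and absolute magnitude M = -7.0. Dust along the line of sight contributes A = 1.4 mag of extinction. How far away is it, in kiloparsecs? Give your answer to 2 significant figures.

d ≈ 42 kpc

m − M = 5 log₁₀(d/10 pc) + A  ⇒  12.5 − (-7.0) − 1.4 = 5 log₁₀(d/10)
18.100 = 5 log₁₀(d/10)
log₁₀ d = (m − M − A)/5 + 1 = 4.6200
d = 10^4.6200 = 41690 pc
= 41.69 kpc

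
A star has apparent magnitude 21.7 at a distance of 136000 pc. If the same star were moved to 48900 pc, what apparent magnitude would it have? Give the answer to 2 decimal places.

Flux ∝ 1/d², so Δm = 5 log₁₀(d₂/d₁) = 5 log₁₀(48900/136000) = -2.221
m₂ = m₁ + Δm = 21.7 + (-2.221) = 19.479

m ≈ 19.48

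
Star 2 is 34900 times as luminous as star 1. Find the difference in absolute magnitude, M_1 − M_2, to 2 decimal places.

M_1 − M_2 ≈ 11.36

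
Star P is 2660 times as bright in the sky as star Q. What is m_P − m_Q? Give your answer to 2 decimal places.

m_P − m_Q ≈ -8.56

Pogson: Δm = −2.5 log₁₀(ratio) = −2.5 log₁₀(2660) = −2.5 × 3.4249 = -8.562
Star P is brighter, so it has the smaller magnitude: the difference is negative.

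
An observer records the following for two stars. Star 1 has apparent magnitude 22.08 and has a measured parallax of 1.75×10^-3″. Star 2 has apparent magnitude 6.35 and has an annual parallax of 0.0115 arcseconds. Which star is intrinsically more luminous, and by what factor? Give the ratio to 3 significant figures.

Star 2 is more luminous, by a factor of 45400.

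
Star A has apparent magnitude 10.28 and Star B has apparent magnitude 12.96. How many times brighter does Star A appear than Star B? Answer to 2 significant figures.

12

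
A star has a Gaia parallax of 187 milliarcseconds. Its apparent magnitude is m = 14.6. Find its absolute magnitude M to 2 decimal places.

p = 187 mas = 0.187″ → d = 1/p = 5.348 pc
5 log₁₀(d/10 pc) = 5 log₁₀(5.348) − 5 = -1.359
M = m − 5 log₁₀(d/10) = 14.6 + 1.359 = 15.959

M ≈ 15.96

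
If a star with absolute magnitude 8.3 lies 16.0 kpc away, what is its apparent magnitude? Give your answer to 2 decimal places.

d = 16.0 kpc = 16000 pc
m = M + 5 log₁₀ d − 5 = 8.3 + 5·4.2041 − 5 = 24.321

m ≈ 24.32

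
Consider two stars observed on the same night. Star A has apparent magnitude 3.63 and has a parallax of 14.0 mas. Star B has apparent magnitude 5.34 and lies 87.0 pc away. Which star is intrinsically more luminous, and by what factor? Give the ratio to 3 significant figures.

Star A is more luminous, by a factor of 3.26.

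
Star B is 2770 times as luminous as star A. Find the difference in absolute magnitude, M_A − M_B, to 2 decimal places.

Pogson: ΔM = −2.5 log₁₀(ratio) = −2.5 log₁₀(2770) = −2.5 × 3.4425 = -8.606
Star B is brighter so has the smaller magnitude: M_A − M_B is positive.

M_A − M_B ≈ 8.61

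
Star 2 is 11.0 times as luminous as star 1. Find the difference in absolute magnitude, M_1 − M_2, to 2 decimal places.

Pogson: ΔM = −2.5 log₁₀(ratio) = −2.5 log₁₀(11.0) = −2.5 × 1.0414 = -2.603
Star 2 is brighter so has the smaller magnitude: M_1 − M_2 is positive.

M_1 − M_2 ≈ 2.60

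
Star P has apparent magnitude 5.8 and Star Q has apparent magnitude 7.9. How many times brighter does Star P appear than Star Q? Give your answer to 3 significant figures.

6.92

Magnitude difference = -2.1
Flux ratio = 10^(−0.4 Δm) = 10^(−0.4 × -2.1) = 10^0.840 = 6.918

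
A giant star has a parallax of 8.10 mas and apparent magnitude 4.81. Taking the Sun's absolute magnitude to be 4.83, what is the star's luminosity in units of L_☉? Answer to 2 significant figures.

L/L_☉ ≈ 160

d = 1/p = 1000/8.10 mas = 123.5 pc
M = m − 5 log₁₀ d + 5 = 4.81 − 5·2.0915 + 5 = -0.648
M − M_☉ = -0.648 − 4.83 = -5.478
L/L_☉ = 10^(−0.4 × -5.478) = 155.2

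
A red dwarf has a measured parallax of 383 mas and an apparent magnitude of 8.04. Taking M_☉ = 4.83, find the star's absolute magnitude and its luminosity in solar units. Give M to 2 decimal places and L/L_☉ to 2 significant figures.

M ≈ 10.96; L/L_☉ ≈ 3.5×10^-3

d = 1/p = 1000/383 mas = 2.611 pc
M = m − 5 log₁₀ d + 5 = 8.04 − 5·0.4168 + 5 = 10.956
M − M_☉ = 10.956 − 4.83 = 6.126
L/L_☉ = 10^(−0.4 × 6.126) = 3.545×10^-3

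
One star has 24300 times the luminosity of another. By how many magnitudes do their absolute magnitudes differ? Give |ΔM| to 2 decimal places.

Pogson: ΔM = −2.5 log₁₀(ratio) = −2.5 log₁₀(24300) = −2.5 × 4.3856 = -10.964

|ΔM| ≈ 10.96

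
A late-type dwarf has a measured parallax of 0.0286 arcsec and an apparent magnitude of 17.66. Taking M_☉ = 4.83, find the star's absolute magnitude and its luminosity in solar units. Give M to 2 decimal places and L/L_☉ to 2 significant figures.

M ≈ 14.94; L/L_☉ ≈ 9.0×10^-5

d = 1/p = 1/0.0286″ = 34.97 pc
M = m − 5 log₁₀ d + 5 = 17.66 − 5·1.5436 + 5 = 14.942
M − M_☉ = 14.942 − 4.83 = 10.112
L/L_☉ = 10^(−0.4 × 10.112) = 9.021×10^-5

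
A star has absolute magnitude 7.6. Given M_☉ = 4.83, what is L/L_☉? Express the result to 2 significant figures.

L/L_☉ ≈ 0.078

M − M_☉ = 7.6 − 4.83 = 2.770
L/L_☉ = 10^(−0.4 (M − M_☉)) = 10^-1.108 = 0.07798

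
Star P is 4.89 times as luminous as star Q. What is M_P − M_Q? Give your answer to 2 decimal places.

Pogson: ΔM = −2.5 log₁₀(ratio) = −2.5 log₁₀(4.89) = −2.5 × 0.6893 = -1.723
Star P is brighter, so it has the smaller magnitude: the difference is negative.

M_P − M_Q ≈ -1.72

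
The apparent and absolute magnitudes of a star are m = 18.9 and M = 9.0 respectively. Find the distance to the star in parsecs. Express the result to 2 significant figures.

d ≈ 950 pc

μ = m − M = 9.900
m − M = 5 log₁₀ d − 5
log₁₀ d = (m − M)/5 + 1 = 2.9800
d = 10^2.9800 = 955.0 pc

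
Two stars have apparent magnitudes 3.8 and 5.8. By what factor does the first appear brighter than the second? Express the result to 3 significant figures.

6.31

Δm = 3.8 − (5.8) = -2.0
Flux ratio = 10^(−0.4 Δm) = 10^(−0.4 × -2.0) = 10^0.800 = 6.310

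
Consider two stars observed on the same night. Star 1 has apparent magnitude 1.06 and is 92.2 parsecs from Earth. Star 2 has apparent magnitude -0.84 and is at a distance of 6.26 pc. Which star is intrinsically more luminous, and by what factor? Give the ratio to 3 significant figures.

Star 1 is more luminous, by a factor of 37.7.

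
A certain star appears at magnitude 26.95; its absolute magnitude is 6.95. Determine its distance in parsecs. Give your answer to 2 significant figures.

d ≈ 100000 pc

μ = m − M = 20.000
m − M = 5 log₁₀ d − 5
log₁₀ d = (m − M)/5 + 1 = 5.0000
d = 10^5.0000 = 100000 pc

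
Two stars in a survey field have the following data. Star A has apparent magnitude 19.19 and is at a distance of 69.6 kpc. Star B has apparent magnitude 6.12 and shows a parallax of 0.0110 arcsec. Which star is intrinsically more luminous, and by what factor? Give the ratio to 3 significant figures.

Star A is more luminous, by a factor of 3.47.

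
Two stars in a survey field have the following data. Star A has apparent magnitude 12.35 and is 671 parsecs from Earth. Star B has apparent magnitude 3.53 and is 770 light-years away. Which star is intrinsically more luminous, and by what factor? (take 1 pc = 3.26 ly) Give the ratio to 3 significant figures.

Star B is more luminous, by a factor of 418.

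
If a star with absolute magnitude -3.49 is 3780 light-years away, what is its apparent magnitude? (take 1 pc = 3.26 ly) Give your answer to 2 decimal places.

m ≈ 6.83

d = 3780 ly / 3.26 = 1160 pc
m = M + 5 log₁₀ d − 5 = -3.49 + 5·3.0643 − 5 = 6.831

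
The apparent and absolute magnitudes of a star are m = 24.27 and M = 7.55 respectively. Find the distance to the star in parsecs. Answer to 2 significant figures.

Distance modulus: m − M = 24.27 − (7.55) = 16.720
m − M = 5 log₁₀ d − 5
log₁₀ d = (m − M)/5 + 1 = 4.3440
d = 10^4.3440 = 22080 pc

d ≈ 22000 pc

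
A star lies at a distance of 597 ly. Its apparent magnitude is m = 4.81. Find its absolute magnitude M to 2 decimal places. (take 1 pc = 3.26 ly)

d = 597 ly / 3.26 = 183.1 pc
5 log₁₀(d/10 pc) = 5 log₁₀(183.1) − 5 = 6.314
M = m − 5 log₁₀(d/10) = 4.81 − 6.314 = -1.504

M ≈ -1.50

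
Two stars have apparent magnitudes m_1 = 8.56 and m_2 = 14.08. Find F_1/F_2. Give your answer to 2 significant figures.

Δm = 8.56 − (14.08) = -5.52
Flux ratio = 10^(−0.4 Δm) = 10^(−0.4 × -5.52) = 10^2.208 = 161.4

F_1/F_2 ≈ 160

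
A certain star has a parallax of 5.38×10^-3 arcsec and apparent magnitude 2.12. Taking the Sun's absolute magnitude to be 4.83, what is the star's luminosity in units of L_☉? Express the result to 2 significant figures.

L/L_☉ ≈ 4200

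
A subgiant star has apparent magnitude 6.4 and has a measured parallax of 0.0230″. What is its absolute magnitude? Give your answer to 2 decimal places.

M ≈ 3.21

d = 1/p = 1/0.0230″ = 43.48 pc
5 log₁₀(d/10 pc) = 5 log₁₀(43.48) − 5 = 3.191
M = m − 5 log₁₀(d/10) = 6.4 − 3.191 = 3.209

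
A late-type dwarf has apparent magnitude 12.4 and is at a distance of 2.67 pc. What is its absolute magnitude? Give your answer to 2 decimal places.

M ≈ 15.27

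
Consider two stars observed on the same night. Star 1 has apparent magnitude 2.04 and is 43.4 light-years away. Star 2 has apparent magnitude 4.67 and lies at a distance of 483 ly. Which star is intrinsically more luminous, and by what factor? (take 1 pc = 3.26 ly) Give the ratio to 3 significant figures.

Star 2 is more luminous, by a factor of 11.0.

Star 1: d = 43.4 ly / 3.26 = 13.31 pc
Star 1: M = m − 5 log₁₀ d + 5 = 2.04 − 5·1.1243 + 5 = 1.419
Star 2: d = 483 ly / 3.26 = 148.2 pc
Star 2: M = m − 5 log₁₀ d + 5 = 4.67 − 5·2.1707 + 5 = -1.184
ΔM = M_1 − M_2 = 1.419 − (-1.184) = 2.602; smaller M is more luminous → Star 2.
L ratio = 10^(0.4 |ΔM|) = 10^1.041 = 10.99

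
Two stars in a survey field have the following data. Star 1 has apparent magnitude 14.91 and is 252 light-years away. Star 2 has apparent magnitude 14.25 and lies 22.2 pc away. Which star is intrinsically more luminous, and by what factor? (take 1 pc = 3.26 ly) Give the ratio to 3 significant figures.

Star 1: d = 252 ly / 3.26 = 77.30 pc
Star 1: M = m − 5 log₁₀ d + 5 = 14.91 − 5·1.8882 + 5 = 10.469
Star 2: M = m − 5 log₁₀ d + 5 = 14.25 − 5·1.3464 + 5 = 12.518
ΔM = M_1 − M_2 = 10.469 − (12.518) = -2.049; smaller M is more luminous → Star 1.
L ratio = 10^(0.4 |ΔM|) = 10^0.820 = 6.602

Star 1 is more luminous, by a factor of 6.60.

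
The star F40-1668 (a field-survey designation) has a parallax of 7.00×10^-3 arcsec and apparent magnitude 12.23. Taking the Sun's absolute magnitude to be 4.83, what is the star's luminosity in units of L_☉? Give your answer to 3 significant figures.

L/L_☉ ≈ 0.224

d = 1/p = 1/7.00×10^-3″ = 142.9 pc
M = m − 5 log₁₀ d + 5 = 12.23 − 5·2.1549 + 5 = 6.455
M − M_☉ = 6.455 − 4.83 = 1.625
L/L_☉ = 10^(−0.4 × 1.625) = 0.2238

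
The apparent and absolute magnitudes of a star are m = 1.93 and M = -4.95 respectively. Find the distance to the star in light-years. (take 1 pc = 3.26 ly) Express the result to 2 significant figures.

d ≈ 770 ly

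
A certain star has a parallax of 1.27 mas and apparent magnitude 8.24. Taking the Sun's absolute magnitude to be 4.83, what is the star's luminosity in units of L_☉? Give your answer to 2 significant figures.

d = 1/p = 1000/1.27 mas = 787.4 pc
M = m − 5 log₁₀ d + 5 = 8.24 − 5·2.8962 + 5 = -1.241
M − M_☉ = -1.241 − 4.83 = -6.071
L/L_☉ = 10^(−0.4 × -6.071) = 268.2

L/L_☉ ≈ 270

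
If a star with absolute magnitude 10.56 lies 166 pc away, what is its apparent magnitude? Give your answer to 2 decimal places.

m ≈ 16.66

m = M + 5 log₁₀ d − 5 = 10.56 + 5·2.2201 − 5 = 16.661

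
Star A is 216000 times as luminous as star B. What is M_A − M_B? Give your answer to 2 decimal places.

M_A − M_B ≈ -13.34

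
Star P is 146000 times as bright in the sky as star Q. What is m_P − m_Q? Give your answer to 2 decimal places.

Pogson: Δm = −2.5 log₁₀(ratio) = −2.5 log₁₀(146000) = −2.5 × 5.1644 = -12.911
Star P is brighter, so it has the smaller magnitude: the difference is negative.

m_P − m_Q ≈ -12.91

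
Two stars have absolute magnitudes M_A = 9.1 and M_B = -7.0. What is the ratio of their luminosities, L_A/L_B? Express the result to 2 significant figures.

ΔM = M_A − M_B = 16.1
L_A/L_B = 10^(−0.4 ΔM) = 10^-6.440 = 3.631×10^-7

L_A/L_B ≈ 3.6×10^-7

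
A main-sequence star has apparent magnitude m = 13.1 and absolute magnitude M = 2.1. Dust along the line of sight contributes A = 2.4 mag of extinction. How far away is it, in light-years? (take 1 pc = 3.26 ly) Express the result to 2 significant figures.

m − M = 5 log₁₀(d/10 pc) + A  ⇒  13.1 − (2.1) − 2.4 = 5 log₁₀(d/10)
8.600 = 5 log₁₀(d/10)
log₁₀ d = (m − M − A)/5 + 1 = 2.7200
d = 10^2.7200 = 524.8 pc
= 1711 ly

d ≈ 1700 ly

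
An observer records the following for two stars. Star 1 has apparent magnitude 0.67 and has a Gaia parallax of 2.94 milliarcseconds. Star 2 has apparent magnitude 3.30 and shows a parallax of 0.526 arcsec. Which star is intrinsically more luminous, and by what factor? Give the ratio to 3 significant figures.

Star 1: p = 2.94 mas = 2.94×10^-3″ → d = 1/p = 340.1 pc
Star 1: M = m − 5 log₁₀ d + 5 = 0.67 − 5·2.5317 + 5 = -6.988
Star 2: d = 1/p = 1/0.526″ = 1.901 pc
Star 2: M = m − 5 log₁₀ d + 5 = 3.30 − 5·0.2790 + 5 = 6.905
ΔM = M_1 − M_2 = -6.988 − (6.905) = -13.893; smaller M is more luminous → Star 1.
L ratio = 10^(0.4 |ΔM|) = 10^5.557 = 360800

Star 1 is more luminous, by a factor of 361000.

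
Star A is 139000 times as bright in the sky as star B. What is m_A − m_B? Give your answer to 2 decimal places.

Pogson: Δm = −2.5 log₁₀(ratio) = −2.5 log₁₀(139000) = −2.5 × 5.1430 = -12.858
Star A is brighter, so it has the smaller magnitude: the difference is negative.

m_A − m_B ≈ -12.86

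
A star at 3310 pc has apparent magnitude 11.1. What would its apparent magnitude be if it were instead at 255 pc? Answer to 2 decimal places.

Flux ∝ 1/d², so Δm = 5 log₁₀(d₂/d₁) = 5 log₁₀(255/3310) = -5.566
m₂ = m₁ + Δm = 11.1 + (-5.566) = 5.534

m ≈ 5.53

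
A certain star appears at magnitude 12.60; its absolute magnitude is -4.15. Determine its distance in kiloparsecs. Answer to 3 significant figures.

d ≈ 22.4 kpc

Distance modulus: m − M = 12.60 − (-4.15) = 16.750
m − M = 5 log₁₀ d − 5
log₁₀ d = (m − M)/5 + 1 = 4.3500
d = 10^4.3500 = 22390 pc
= 22.39 kpc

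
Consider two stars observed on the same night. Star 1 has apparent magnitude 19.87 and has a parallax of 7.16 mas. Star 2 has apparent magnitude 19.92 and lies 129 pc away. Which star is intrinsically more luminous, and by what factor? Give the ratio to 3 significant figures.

Star 1 is more luminous, by a factor of 1.23.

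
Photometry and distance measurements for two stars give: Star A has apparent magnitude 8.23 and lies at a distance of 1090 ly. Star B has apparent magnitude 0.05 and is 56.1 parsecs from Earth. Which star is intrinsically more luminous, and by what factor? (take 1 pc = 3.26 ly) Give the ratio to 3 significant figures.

Star A: d = 1090 ly / 3.26 = 334.4 pc
Star A: M = m − 5 log₁₀ d + 5 = 8.23 − 5·2.5242 + 5 = 0.609
Star B: M = m − 5 log₁₀ d + 5 = 0.05 − 5·1.7490 + 5 = -3.695
ΔM = M_A − M_B = 0.609 − (-3.695) = 4.304; smaller M is more luminous → Star B.
L ratio = 10^(0.4 |ΔM|) = 10^1.722 = 52.66

Star B is more luminous, by a factor of 52.7.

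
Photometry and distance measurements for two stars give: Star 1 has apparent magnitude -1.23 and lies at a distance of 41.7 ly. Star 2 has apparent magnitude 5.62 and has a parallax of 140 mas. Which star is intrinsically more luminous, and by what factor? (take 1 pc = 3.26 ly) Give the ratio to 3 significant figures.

Star 1 is more luminous, by a factor of 1760.

Star 1: d = 41.7 ly / 3.26 = 12.79 pc
Star 1: M = m − 5 log₁₀ d + 5 = -1.23 − 5·1.1069 + 5 = -1.765
Star 2: p = 140 mas = 0.140″ → d = 1/p = 7.143 pc
Star 2: M = m − 5 log₁₀ d + 5 = 5.62 − 5·0.8539 + 5 = 6.351
ΔM = M_1 − M_2 = -1.765 − (6.351) = -8.115; smaller M is more luminous → Star 1.
L ratio = 10^(0.4 |ΔM|) = 10^3.246 = 1762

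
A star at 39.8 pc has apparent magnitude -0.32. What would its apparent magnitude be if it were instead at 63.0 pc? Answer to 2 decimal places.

m ≈ 0.68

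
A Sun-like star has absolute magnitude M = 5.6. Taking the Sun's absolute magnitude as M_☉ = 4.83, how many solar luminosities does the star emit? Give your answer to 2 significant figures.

L/L_☉ ≈ 0.49

M − M_☉ = 5.6 − 4.83 = 0.770
L/L_☉ = 10^(−0.4 (M − M_☉)) = 10^-0.308 = 0.4920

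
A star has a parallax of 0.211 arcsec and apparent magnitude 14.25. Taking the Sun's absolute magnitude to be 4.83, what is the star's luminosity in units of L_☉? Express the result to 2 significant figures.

d = 1/p = 1/0.211″ = 4.739 pc
M = m − 5 log₁₀ d + 5 = 14.25 − 5·0.6757 + 5 = 15.871
M − M_☉ = 15.871 − 4.83 = 11.041
L/L_☉ = 10^(−0.4 × 11.041) = 3.832×10^-5

L/L_☉ ≈ 3.8×10^-5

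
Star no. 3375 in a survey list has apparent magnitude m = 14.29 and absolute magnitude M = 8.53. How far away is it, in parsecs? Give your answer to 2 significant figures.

d ≈ 140 pc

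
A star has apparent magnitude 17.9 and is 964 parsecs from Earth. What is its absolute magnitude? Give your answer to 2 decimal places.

5 log₁₀(d/10 pc) = 5 log₁₀(964.0) − 5 = 9.920
M = m − 5 log₁₀(d/10) = 17.9 − 9.920 = 7.980

M ≈ 7.98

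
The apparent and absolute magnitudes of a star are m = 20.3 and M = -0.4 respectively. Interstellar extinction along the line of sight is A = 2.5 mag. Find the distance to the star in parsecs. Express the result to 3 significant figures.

m − M = 5 log₁₀(d/10 pc) + A  ⇒  20.3 − (-0.4) − 2.5 = 5 log₁₀(d/10)
18.200 = 5 log₁₀(d/10)
log₁₀ d = (m − M − A)/5 + 1 = 4.6400
d = 10^4.6400 = 43650 pc

d ≈ 43700 pc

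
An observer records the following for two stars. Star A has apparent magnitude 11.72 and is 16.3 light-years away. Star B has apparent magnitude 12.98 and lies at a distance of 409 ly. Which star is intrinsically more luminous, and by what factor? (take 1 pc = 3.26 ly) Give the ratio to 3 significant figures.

Star B is more luminous, by a factor of 197.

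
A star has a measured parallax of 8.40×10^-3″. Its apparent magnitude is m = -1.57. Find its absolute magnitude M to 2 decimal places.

d = 1/p = 1/8.40×10^-3″ = 119.0 pc
5 log₁₀(d/10 pc) = 5 log₁₀(119.0) − 5 = 5.379
M = m − 5 log₁₀(d/10) = -1.57 − 5.379 = -6.949

M ≈ -6.95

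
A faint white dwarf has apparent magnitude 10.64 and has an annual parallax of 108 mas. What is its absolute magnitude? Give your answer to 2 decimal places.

M ≈ 10.81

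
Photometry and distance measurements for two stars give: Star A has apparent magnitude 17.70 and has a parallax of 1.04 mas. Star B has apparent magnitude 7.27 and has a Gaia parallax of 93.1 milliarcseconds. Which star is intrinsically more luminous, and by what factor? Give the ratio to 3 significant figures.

Star B is more luminous, by a factor of 1.85.

Star A: p = 1.04 mas = 1.04×10^-3″ → d = 1/p = 961.5 pc
Star A: M = m − 5 log₁₀ d + 5 = 17.70 − 5·2.9830 + 5 = 7.785
Star B: p = 93.1 mas = 0.0931″ → d = 1/p = 10.74 pc
Star B: M = m − 5 log₁₀ d + 5 = 7.27 − 5·1.0311 + 5 = 7.115
ΔM = M_A − M_B = 7.785 − (7.115) = 0.670; smaller M is more luminous → Star B.
L ratio = 10^(0.4 |ΔM|) = 10^0.268 = 1.854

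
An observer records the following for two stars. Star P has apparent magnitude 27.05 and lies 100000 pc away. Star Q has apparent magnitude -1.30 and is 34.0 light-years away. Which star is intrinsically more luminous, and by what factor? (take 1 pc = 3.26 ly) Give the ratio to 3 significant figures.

Star Q is more luminous, by a factor of 2380.

Star P: M = m − 5 log₁₀ d + 5 = 27.05 − 5·5.0000 + 5 = 7.050
Star Q: d = 34.0 ly / 3.26 = 10.43 pc
Star Q: M = m − 5 log₁₀ d + 5 = -1.30 − 5·1.0183 + 5 = -1.391
ΔM = M_P − M_Q = 7.050 − (-1.391) = 8.441; smaller M is more luminous → Star Q.
L ratio = 10^(0.4 |ΔM|) = 10^3.377 = 2380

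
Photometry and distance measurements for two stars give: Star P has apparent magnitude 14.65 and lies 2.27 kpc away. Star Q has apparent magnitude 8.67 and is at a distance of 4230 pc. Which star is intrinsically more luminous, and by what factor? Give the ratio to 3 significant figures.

Star Q is more luminous, by a factor of 856.

Star P: d = 2.27 kpc = 2270 pc
Star P: M = m − 5 log₁₀ d + 5 = 14.65 − 5·3.3560 + 5 = 2.870
Star Q: M = m − 5 log₁₀ d + 5 = 8.67 − 5·3.6263 + 5 = -4.462
ΔM = M_P − M_Q = 2.870 − (-4.462) = 7.332; smaller M is more luminous → Star Q.
L ratio = 10^(0.4 |ΔM|) = 10^2.933 = 856.3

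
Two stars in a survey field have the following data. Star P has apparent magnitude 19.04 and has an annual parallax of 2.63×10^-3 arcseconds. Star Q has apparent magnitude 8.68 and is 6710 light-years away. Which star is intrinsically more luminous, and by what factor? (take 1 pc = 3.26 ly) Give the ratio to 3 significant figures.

Star Q is more luminous, by a factor of 408000.

Star P: d = 1/p = 1/2.63×10^-3″ = 380.2 pc
Star P: M = m − 5 log₁₀ d + 5 = 19.04 − 5·2.5800 + 5 = 11.140
Star Q: d = 6710 ly / 3.26 = 2058 pc
Star Q: M = m − 5 log₁₀ d + 5 = 8.68 − 5·3.3135 + 5 = -2.888
ΔM = M_P − M_Q = 11.140 − (-2.888) = 14.027; smaller M is more luminous → Star Q.
L ratio = 10^(0.4 |ΔM|) = 10^5.611 = 408200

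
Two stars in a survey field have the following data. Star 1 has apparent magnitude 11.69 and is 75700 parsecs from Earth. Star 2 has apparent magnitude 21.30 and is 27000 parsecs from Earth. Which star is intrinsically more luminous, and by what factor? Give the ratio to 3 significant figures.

Star 1: M = m − 5 log₁₀ d + 5 = 11.69 − 5·4.8791 + 5 = -7.705
Star 2: M = m − 5 log₁₀ d + 5 = 21.30 − 5·4.4314 + 5 = 4.143
ΔM = M_1 − M_2 = -7.705 − (4.143) = -11.849; smaller M is more luminous → Star 1.
L ratio = 10^(0.4 |ΔM|) = 10^4.739 = 54890

Star 1 is more luminous, by a factor of 54900.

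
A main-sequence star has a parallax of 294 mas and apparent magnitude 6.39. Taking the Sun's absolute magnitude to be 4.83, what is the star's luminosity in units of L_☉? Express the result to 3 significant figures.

d = 1/p = 1000/294 mas = 3.401 pc
M = m − 5 log₁₀ d + 5 = 6.39 − 5·0.5317 + 5 = 8.732
M − M_☉ = 8.732 − 4.83 = 3.902
L/L_☉ = 10^(−0.4 × 3.902) = 0.02750

L/L_☉ ≈ 0.0275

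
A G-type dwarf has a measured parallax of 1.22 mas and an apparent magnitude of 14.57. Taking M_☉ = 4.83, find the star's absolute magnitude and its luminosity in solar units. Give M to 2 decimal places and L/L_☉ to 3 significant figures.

d = 1/p = 1000/1.22 mas = 819.7 pc
M = m − 5 log₁₀ d + 5 = 14.57 − 5·2.9136 + 5 = 5.002
M − M_☉ = 5.002 − 4.83 = 0.172
L/L_☉ = 10^(−0.4 × 0.172) = 0.8537

M ≈ 5.00; L/L_☉ ≈ 0.854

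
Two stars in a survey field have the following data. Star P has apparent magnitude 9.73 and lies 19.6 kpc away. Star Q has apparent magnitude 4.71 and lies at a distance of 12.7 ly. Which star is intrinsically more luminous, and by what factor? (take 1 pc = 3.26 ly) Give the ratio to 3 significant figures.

Star P is more luminous, by a factor of 249000.

Star P: d = 19.6 kpc = 19600 pc
Star P: M = m − 5 log₁₀ d + 5 = 9.73 − 5·4.2923 + 5 = -6.731
Star Q: d = 12.7 ly / 3.26 = 3.896 pc
Star Q: M = m − 5 log₁₀ d + 5 = 4.71 − 5·0.5906 + 5 = 6.757
ΔM = M_P − M_Q = -6.731 − (6.757) = -13.488; smaller M is more luminous → Star P.
L ratio = 10^(0.4 |ΔM|) = 10^5.395 = 248500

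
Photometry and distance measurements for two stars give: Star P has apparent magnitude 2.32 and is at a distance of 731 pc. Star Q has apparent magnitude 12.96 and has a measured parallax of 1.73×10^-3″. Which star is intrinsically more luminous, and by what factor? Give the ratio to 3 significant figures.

Star P: M = m − 5 log₁₀ d + 5 = 2.32 − 5·2.8639 + 5 = -7.000
Star Q: d = 1/p = 1/1.73×10^-3″ = 578.0 pc
Star Q: M = m − 5 log₁₀ d + 5 = 12.96 − 5·2.7620 + 5 = 4.150
ΔM = M_P − M_Q = -7.000 − (4.150) = -11.150; smaller M is more luminous → Star P.
L ratio = 10^(0.4 |ΔM|) = 10^4.460 = 28840

Star P is more luminous, by a factor of 28800.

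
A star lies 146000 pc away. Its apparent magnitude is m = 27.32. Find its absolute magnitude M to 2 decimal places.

5 log₁₀(d/10 pc) = 5 log₁₀(146000) − 5 = 20.822
M = m − 5 log₁₀(d/10) = 27.32 − 20.822 = 6.498

M ≈ 6.50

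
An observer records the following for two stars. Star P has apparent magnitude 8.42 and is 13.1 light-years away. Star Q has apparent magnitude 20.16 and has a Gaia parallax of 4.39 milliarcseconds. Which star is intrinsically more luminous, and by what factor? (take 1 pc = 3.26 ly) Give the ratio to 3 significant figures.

Star P: d = 13.1 ly / 3.26 = 4.018 pc
Star P: M = m − 5 log₁₀ d + 5 = 8.42 − 5·0.6041 + 5 = 10.400
Star Q: p = 4.39 mas = 4.39×10^-3″ → d = 1/p = 227.8 pc
Star Q: M = m − 5 log₁₀ d + 5 = 20.16 − 5·2.3575 + 5 = 13.372
ΔM = M_P − M_Q = 10.400 − (13.372) = -2.973; smaller M is more luminous → Star P.
L ratio = 10^(0.4 |ΔM|) = 10^1.189 = 15.45

Star P is more luminous, by a factor of 15.5.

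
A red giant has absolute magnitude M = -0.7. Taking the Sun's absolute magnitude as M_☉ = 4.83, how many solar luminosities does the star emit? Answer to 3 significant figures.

M − M_☉ = -0.7 − 4.83 = -5.530
L/L_☉ = 10^(−0.4 (M − M_☉)) = 10^2.212 = 162.9

L/L_☉ ≈ 163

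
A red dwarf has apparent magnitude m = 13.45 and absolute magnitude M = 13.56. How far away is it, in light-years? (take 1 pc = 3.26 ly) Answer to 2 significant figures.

μ = m − M = -0.110
m − M = 5 log₁₀ d − 5
log₁₀ d = (m − M)/5 + 1 = 0.9780
d = 10^0.9780 = 9.506 pc
= 30.99 ly

d ≈ 31 ly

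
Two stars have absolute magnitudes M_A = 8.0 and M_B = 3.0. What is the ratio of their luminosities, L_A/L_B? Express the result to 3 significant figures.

ΔM = M_A − M_B = 5.0
L_A/L_B = 10^(−0.4 ΔM) = 10^-2.000 = 0.01000

L_A/L_B ≈ 0.0100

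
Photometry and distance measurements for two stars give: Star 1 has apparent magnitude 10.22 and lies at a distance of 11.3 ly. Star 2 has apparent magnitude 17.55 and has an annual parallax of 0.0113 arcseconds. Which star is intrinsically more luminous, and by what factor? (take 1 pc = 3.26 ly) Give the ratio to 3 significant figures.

Star 1 is more luminous, by a factor of 1.31.

Star 1: d = 11.3 ly / 3.26 = 3.466 pc
Star 1: M = m − 5 log₁₀ d + 5 = 10.22 − 5·0.5399 + 5 = 12.521
Star 2: d = 1/p = 1/0.0113″ = 88.50 pc
Star 2: M = m − 5 log₁₀ d + 5 = 17.55 − 5·1.9469 + 5 = 12.815
ΔM = M_1 − M_2 = 12.521 − (12.815) = -0.295; smaller M is more luminous → Star 1.
L ratio = 10^(0.4 |ΔM|) = 10^0.118 = 1.312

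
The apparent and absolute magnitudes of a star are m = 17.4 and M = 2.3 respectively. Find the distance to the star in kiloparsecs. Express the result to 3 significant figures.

Distance modulus: m − M = 17.4 − (2.3) = 15.100
m − M = 5 log₁₀ d − 5
log₁₀ d = (m − M)/5 + 1 = 4.0200
d = 10^4.0200 = 10470 pc
= 10.47 kpc

d ≈ 10.5 kpc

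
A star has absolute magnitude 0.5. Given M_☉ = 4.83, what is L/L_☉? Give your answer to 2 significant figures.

L/L_☉ ≈ 54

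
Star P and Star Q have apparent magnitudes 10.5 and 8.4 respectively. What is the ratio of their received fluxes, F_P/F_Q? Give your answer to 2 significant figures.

F_P/F_Q ≈ 0.14

Magnitude difference = 2.1
Flux ratio = 10^(−0.4 Δm) = 10^(−0.4 × 2.1) = 10^-0.840 = 0.1445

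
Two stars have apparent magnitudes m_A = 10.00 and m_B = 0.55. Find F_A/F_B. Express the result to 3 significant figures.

F_A/F_B ≈ 1.66×10^-4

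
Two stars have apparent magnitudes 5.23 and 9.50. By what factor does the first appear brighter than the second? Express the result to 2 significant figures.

51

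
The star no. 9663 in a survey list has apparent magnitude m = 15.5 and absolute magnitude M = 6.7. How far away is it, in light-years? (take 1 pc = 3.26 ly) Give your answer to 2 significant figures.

d ≈ 1900 ly

Distance modulus: m − M = 15.5 − (6.7) = 8.800
m − M = 5 log₁₀ d − 5
log₁₀ d = (m − M)/5 + 1 = 2.7600
d = 10^2.7600 = 575.4 pc
= 1876 ly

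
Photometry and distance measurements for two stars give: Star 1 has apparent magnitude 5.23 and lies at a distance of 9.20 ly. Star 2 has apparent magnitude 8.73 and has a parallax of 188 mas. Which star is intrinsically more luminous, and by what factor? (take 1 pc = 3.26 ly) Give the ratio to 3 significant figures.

Star 1 is more luminous, by a factor of 7.07.

Star 1: d = 9.20 ly / 3.26 = 2.822 pc
Star 1: M = m − 5 log₁₀ d + 5 = 5.23 − 5·0.4506 + 5 = 7.977
Star 2: p = 188 mas = 0.188″ → d = 1/p = 5.319 pc
Star 2: M = m − 5 log₁₀ d + 5 = 8.73 − 5·0.7258 + 5 = 10.101
ΔM = M_1 − M_2 = 7.977 − (10.101) = -2.124; smaller M is more luminous → Star 1.
L ratio = 10^(0.4 |ΔM|) = 10^0.849 = 7.071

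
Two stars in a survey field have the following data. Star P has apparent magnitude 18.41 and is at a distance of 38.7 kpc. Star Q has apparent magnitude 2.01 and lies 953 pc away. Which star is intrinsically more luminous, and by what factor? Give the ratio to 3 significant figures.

Star P: d = 38.7 kpc = 38700 pc
Star P: M = m − 5 log₁₀ d + 5 = 18.41 − 5·4.5877 + 5 = 0.471
Star Q: M = m − 5 log₁₀ d + 5 = 2.01 − 5·2.9791 + 5 = -7.885
ΔM = M_P − M_Q = 0.471 − (-7.885) = 8.357; smaller M is more luminous → Star Q.
L ratio = 10^(0.4 |ΔM|) = 10^3.343 = 2202

Star Q is more luminous, by a factor of 2200.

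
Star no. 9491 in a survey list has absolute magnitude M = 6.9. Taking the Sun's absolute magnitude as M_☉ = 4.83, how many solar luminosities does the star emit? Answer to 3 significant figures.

M − M_☉ = 6.9 − 4.83 = 2.070
L/L_☉ = 10^(−0.4 (M − M_☉)) = 10^-0.828 = 0.1486

L/L_☉ ≈ 0.149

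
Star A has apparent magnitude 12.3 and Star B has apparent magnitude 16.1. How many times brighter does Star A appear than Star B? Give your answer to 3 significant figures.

Magnitude difference = -3.8
Flux ratio = 10^(−0.4 Δm) = 10^(−0.4 × -3.8) = 10^1.520 = 33.11

33.1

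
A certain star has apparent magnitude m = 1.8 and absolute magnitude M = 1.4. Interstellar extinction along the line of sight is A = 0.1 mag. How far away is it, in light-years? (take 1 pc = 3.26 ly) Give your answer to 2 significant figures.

d ≈ 37 ly

m − M = 5 log₁₀(d/10 pc) + A  ⇒  1.8 − (1.4) − 0.1 = 5 log₁₀(d/10)
0.300 = 5 log₁₀(d/10)
log₁₀ d = (m − M − A)/5 + 1 = 1.0600
d = 10^1.0600 = 11.48 pc
= 37.43 ly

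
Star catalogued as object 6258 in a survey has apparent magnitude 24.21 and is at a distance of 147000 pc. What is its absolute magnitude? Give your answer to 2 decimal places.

5 log₁₀(d/10 pc) = 5 log₁₀(147000) − 5 = 20.837
M = m − 5 log₁₀(d/10) = 24.21 − 20.837 = 3.373

M ≈ 3.37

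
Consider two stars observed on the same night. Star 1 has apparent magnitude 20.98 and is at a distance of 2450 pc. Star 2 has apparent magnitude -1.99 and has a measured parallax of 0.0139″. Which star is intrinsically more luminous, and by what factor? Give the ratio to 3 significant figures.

Star 1: M = m − 5 log₁₀ d + 5 = 20.98 − 5·3.3892 + 5 = 9.034
Star 2: d = 1/p = 1/0.0139″ = 71.94 pc
Star 2: M = m − 5 log₁₀ d + 5 = -1.99 − 5·1.8570 + 5 = -6.275
ΔM = M_1 − M_2 = 9.034 − (-6.275) = 15.309; smaller M is more luminous → Star 2.
L ratio = 10^(0.4 |ΔM|) = 10^6.124 = 1.329×10^6

Star 2 is more luminous, by a factor of 1.33×10^6.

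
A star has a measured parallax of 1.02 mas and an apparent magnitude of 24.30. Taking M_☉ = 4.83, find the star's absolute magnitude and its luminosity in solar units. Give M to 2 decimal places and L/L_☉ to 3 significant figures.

M ≈ 14.34; L/L_☉ ≈ 1.57×10^-4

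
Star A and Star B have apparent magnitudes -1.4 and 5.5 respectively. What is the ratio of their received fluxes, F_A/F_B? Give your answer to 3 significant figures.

F_A/F_B ≈ 575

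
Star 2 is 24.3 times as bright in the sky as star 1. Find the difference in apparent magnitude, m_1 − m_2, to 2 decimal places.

m_1 − m_2 ≈ 3.46

Pogson: Δm = −2.5 log₁₀(ratio) = −2.5 log₁₀(24.3) = −2.5 × 1.3856 = -3.464
Star 2 is brighter so has the smaller magnitude: m_1 − m_2 is positive.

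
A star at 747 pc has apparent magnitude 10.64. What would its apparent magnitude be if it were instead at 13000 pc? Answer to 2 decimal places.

Flux ∝ 1/d², so Δm = 5 log₁₀(d₂/d₁) = 5 log₁₀(13000/747) = 6.203
m₂ = m₁ + Δm = 10.64 + (6.203) = 16.843

m ≈ 16.84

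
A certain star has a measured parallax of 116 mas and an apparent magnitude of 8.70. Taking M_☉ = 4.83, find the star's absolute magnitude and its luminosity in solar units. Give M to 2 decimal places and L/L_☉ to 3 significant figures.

d = 1/p = 1000/116 mas = 8.621 pc
M = m − 5 log₁₀ d + 5 = 8.70 − 5·0.9355 + 5 = 9.022
M − M_☉ = 9.022 − 4.83 = 4.192
L/L_☉ = 10^(−0.4 × 4.192) = 0.02104

M ≈ 9.02; L/L_☉ ≈ 0.0210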